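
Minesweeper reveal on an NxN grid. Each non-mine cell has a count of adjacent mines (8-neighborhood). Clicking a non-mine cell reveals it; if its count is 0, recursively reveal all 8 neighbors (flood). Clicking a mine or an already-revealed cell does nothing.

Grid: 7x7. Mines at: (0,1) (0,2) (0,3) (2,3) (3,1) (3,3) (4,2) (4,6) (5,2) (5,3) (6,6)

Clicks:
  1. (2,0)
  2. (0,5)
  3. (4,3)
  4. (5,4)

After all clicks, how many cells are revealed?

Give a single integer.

Answer: 15

Derivation:
Click 1 (2,0) count=1: revealed 1 new [(2,0)] -> total=1
Click 2 (0,5) count=0: revealed 12 new [(0,4) (0,5) (0,6) (1,4) (1,5) (1,6) (2,4) (2,5) (2,6) (3,4) (3,5) (3,6)] -> total=13
Click 3 (4,3) count=4: revealed 1 new [(4,3)] -> total=14
Click 4 (5,4) count=1: revealed 1 new [(5,4)] -> total=15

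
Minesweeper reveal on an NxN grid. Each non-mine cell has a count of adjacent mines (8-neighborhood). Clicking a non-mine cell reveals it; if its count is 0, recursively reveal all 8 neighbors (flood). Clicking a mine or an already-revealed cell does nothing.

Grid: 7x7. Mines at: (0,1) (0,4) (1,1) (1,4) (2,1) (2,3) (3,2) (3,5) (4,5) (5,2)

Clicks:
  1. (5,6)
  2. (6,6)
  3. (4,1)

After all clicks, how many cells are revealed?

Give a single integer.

Answer: 9

Derivation:
Click 1 (5,6) count=1: revealed 1 new [(5,6)] -> total=1
Click 2 (6,6) count=0: revealed 7 new [(5,3) (5,4) (5,5) (6,3) (6,4) (6,5) (6,6)] -> total=8
Click 3 (4,1) count=2: revealed 1 new [(4,1)] -> total=9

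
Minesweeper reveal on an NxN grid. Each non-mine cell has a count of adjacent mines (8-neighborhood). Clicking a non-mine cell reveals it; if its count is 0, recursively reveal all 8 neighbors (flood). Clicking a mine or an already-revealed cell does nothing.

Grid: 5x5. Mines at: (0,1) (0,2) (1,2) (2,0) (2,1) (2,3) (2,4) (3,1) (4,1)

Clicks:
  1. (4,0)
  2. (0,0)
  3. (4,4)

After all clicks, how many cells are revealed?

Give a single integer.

Click 1 (4,0) count=2: revealed 1 new [(4,0)] -> total=1
Click 2 (0,0) count=1: revealed 1 new [(0,0)] -> total=2
Click 3 (4,4) count=0: revealed 6 new [(3,2) (3,3) (3,4) (4,2) (4,3) (4,4)] -> total=8

Answer: 8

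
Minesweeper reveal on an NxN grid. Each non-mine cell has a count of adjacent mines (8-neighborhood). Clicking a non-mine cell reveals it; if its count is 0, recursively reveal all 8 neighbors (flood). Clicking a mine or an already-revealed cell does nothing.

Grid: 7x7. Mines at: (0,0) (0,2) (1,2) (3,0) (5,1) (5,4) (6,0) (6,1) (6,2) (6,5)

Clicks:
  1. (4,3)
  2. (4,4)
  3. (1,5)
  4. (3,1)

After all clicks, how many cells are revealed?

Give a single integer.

Click 1 (4,3) count=1: revealed 1 new [(4,3)] -> total=1
Click 2 (4,4) count=1: revealed 1 new [(4,4)] -> total=2
Click 3 (1,5) count=0: revealed 26 new [(0,3) (0,4) (0,5) (0,6) (1,3) (1,4) (1,5) (1,6) (2,1) (2,2) (2,3) (2,4) (2,5) (2,6) (3,1) (3,2) (3,3) (3,4) (3,5) (3,6) (4,1) (4,2) (4,5) (4,6) (5,5) (5,6)] -> total=28
Click 4 (3,1) count=1: revealed 0 new [(none)] -> total=28

Answer: 28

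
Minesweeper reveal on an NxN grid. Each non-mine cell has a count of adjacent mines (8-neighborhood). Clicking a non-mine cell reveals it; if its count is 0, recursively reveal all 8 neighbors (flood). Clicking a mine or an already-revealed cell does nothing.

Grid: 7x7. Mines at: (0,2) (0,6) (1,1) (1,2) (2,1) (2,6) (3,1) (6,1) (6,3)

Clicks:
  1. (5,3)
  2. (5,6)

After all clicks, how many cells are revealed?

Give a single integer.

Answer: 28

Derivation:
Click 1 (5,3) count=1: revealed 1 new [(5,3)] -> total=1
Click 2 (5,6) count=0: revealed 27 new [(0,3) (0,4) (0,5) (1,3) (1,4) (1,5) (2,2) (2,3) (2,4) (2,5) (3,2) (3,3) (3,4) (3,5) (3,6) (4,2) (4,3) (4,4) (4,5) (4,6) (5,2) (5,4) (5,5) (5,6) (6,4) (6,5) (6,6)] -> total=28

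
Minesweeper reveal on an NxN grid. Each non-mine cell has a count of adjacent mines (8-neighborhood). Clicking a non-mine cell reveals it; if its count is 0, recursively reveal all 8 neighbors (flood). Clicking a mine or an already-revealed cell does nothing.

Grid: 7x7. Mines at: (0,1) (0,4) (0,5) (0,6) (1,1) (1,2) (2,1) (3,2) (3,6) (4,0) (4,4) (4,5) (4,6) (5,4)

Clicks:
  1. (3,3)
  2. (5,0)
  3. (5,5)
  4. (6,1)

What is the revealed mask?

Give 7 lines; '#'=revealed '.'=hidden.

Click 1 (3,3) count=2: revealed 1 new [(3,3)] -> total=1
Click 2 (5,0) count=1: revealed 1 new [(5,0)] -> total=2
Click 3 (5,5) count=4: revealed 1 new [(5,5)] -> total=3
Click 4 (6,1) count=0: revealed 10 new [(4,1) (4,2) (4,3) (5,1) (5,2) (5,3) (6,0) (6,1) (6,2) (6,3)] -> total=13

Answer: .......
.......
.......
...#...
.###...
####.#.
####...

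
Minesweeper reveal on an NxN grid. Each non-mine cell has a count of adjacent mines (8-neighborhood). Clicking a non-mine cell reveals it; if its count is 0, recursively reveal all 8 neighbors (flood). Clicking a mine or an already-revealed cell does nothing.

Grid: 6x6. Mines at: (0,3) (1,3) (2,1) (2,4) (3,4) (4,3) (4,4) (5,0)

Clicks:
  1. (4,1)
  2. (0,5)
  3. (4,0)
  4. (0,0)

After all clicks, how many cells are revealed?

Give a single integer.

Click 1 (4,1) count=1: revealed 1 new [(4,1)] -> total=1
Click 2 (0,5) count=0: revealed 4 new [(0,4) (0,5) (1,4) (1,5)] -> total=5
Click 3 (4,0) count=1: revealed 1 new [(4,0)] -> total=6
Click 4 (0,0) count=0: revealed 6 new [(0,0) (0,1) (0,2) (1,0) (1,1) (1,2)] -> total=12

Answer: 12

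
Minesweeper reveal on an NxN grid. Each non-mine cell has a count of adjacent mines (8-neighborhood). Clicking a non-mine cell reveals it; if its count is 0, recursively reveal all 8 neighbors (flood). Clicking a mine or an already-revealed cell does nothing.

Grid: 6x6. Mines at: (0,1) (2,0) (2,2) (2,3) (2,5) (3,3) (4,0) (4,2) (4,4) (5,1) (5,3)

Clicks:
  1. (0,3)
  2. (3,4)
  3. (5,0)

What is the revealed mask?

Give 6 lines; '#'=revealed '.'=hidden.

Click 1 (0,3) count=0: revealed 8 new [(0,2) (0,3) (0,4) (0,5) (1,2) (1,3) (1,4) (1,5)] -> total=8
Click 2 (3,4) count=4: revealed 1 new [(3,4)] -> total=9
Click 3 (5,0) count=2: revealed 1 new [(5,0)] -> total=10

Answer: ..####
..####
......
....#.
......
#.....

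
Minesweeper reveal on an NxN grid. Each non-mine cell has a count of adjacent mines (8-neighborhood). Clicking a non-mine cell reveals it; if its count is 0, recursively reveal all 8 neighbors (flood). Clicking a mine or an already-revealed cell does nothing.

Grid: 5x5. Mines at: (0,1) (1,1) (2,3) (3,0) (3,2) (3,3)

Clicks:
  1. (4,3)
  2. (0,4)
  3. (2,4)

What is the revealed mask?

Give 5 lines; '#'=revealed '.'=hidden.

Click 1 (4,3) count=2: revealed 1 new [(4,3)] -> total=1
Click 2 (0,4) count=0: revealed 6 new [(0,2) (0,3) (0,4) (1,2) (1,3) (1,4)] -> total=7
Click 3 (2,4) count=2: revealed 1 new [(2,4)] -> total=8

Answer: ..###
..###
....#
.....
...#.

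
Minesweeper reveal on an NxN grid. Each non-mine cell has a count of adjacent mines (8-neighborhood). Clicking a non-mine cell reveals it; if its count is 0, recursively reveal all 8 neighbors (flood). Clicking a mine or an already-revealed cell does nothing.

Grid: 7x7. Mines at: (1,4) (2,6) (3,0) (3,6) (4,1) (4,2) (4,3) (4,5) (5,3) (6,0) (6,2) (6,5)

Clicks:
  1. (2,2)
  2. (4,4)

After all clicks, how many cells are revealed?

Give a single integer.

Click 1 (2,2) count=0: revealed 15 new [(0,0) (0,1) (0,2) (0,3) (1,0) (1,1) (1,2) (1,3) (2,0) (2,1) (2,2) (2,3) (3,1) (3,2) (3,3)] -> total=15
Click 2 (4,4) count=3: revealed 1 new [(4,4)] -> total=16

Answer: 16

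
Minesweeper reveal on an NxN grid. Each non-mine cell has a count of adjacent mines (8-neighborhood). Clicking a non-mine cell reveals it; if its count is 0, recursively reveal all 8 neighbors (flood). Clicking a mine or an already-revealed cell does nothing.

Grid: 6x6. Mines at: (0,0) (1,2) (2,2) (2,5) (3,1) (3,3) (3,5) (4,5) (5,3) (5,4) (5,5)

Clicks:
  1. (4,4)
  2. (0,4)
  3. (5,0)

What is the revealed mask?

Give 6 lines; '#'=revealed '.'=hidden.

Answer: ...###
...###
......
......
###.#.
###...

Derivation:
Click 1 (4,4) count=6: revealed 1 new [(4,4)] -> total=1
Click 2 (0,4) count=0: revealed 6 new [(0,3) (0,4) (0,5) (1,3) (1,4) (1,5)] -> total=7
Click 3 (5,0) count=0: revealed 6 new [(4,0) (4,1) (4,2) (5,0) (5,1) (5,2)] -> total=13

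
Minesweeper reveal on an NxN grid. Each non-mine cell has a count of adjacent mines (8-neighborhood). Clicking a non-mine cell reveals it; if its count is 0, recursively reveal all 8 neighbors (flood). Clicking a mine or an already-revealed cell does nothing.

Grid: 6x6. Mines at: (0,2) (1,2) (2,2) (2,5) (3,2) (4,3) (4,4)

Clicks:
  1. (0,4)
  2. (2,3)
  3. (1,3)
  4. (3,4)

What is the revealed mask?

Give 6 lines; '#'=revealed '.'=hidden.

Click 1 (0,4) count=0: revealed 6 new [(0,3) (0,4) (0,5) (1,3) (1,4) (1,5)] -> total=6
Click 2 (2,3) count=3: revealed 1 new [(2,3)] -> total=7
Click 3 (1,3) count=3: revealed 0 new [(none)] -> total=7
Click 4 (3,4) count=3: revealed 1 new [(3,4)] -> total=8

Answer: ...###
...###
...#..
....#.
......
......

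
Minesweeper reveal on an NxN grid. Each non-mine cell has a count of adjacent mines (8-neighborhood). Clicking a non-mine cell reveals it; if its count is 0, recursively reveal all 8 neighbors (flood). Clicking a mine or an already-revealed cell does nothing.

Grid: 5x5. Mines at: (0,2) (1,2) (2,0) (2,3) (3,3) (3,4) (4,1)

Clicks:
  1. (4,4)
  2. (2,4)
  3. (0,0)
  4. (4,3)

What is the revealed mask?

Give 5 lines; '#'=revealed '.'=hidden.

Answer: ##...
##...
....#
.....
...##

Derivation:
Click 1 (4,4) count=2: revealed 1 new [(4,4)] -> total=1
Click 2 (2,4) count=3: revealed 1 new [(2,4)] -> total=2
Click 3 (0,0) count=0: revealed 4 new [(0,0) (0,1) (1,0) (1,1)] -> total=6
Click 4 (4,3) count=2: revealed 1 new [(4,3)] -> total=7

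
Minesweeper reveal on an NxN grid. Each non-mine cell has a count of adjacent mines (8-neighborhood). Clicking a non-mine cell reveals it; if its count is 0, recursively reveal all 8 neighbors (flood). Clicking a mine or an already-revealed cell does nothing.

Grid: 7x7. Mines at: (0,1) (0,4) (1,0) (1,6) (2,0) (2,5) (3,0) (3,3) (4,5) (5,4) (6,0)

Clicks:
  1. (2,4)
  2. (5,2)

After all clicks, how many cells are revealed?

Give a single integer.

Click 1 (2,4) count=2: revealed 1 new [(2,4)] -> total=1
Click 2 (5,2) count=0: revealed 9 new [(4,1) (4,2) (4,3) (5,1) (5,2) (5,3) (6,1) (6,2) (6,3)] -> total=10

Answer: 10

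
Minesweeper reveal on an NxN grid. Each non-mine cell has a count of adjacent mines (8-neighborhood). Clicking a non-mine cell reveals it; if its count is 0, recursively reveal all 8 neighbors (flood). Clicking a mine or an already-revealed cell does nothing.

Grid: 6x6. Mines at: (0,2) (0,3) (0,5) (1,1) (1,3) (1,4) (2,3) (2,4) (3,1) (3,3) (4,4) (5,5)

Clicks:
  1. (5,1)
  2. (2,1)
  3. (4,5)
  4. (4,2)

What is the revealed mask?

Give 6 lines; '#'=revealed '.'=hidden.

Answer: ......
......
.#....
......
####.#
####..

Derivation:
Click 1 (5,1) count=0: revealed 8 new [(4,0) (4,1) (4,2) (4,3) (5,0) (5,1) (5,2) (5,3)] -> total=8
Click 2 (2,1) count=2: revealed 1 new [(2,1)] -> total=9
Click 3 (4,5) count=2: revealed 1 new [(4,5)] -> total=10
Click 4 (4,2) count=2: revealed 0 new [(none)] -> total=10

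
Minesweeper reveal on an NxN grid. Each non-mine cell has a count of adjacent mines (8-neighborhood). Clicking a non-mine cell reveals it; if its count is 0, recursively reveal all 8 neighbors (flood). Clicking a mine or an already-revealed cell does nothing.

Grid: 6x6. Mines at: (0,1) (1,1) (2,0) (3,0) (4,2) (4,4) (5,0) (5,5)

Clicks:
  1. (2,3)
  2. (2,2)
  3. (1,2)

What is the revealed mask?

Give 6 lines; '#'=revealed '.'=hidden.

Answer: ..####
..####
..####
..####
......
......

Derivation:
Click 1 (2,3) count=0: revealed 16 new [(0,2) (0,3) (0,4) (0,5) (1,2) (1,3) (1,4) (1,5) (2,2) (2,3) (2,4) (2,5) (3,2) (3,3) (3,4) (3,5)] -> total=16
Click 2 (2,2) count=1: revealed 0 new [(none)] -> total=16
Click 3 (1,2) count=2: revealed 0 new [(none)] -> total=16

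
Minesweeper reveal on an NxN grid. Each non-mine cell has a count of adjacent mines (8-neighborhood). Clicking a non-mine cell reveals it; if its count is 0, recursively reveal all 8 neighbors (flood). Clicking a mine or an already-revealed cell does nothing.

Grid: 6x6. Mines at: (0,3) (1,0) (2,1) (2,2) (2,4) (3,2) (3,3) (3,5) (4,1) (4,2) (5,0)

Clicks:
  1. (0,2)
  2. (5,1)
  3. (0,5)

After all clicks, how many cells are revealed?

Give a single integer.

Answer: 6

Derivation:
Click 1 (0,2) count=1: revealed 1 new [(0,2)] -> total=1
Click 2 (5,1) count=3: revealed 1 new [(5,1)] -> total=2
Click 3 (0,5) count=0: revealed 4 new [(0,4) (0,5) (1,4) (1,5)] -> total=6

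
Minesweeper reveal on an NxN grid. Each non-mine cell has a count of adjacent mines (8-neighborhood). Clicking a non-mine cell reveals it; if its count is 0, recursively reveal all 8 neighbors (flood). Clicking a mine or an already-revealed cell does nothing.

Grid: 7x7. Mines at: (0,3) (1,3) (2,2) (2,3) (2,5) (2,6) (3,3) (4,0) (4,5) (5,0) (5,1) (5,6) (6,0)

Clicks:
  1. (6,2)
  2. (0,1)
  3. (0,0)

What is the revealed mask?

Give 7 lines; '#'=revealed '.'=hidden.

Answer: ###....
###....
##.....
##.....
.......
.......
..#....

Derivation:
Click 1 (6,2) count=1: revealed 1 new [(6,2)] -> total=1
Click 2 (0,1) count=0: revealed 10 new [(0,0) (0,1) (0,2) (1,0) (1,1) (1,2) (2,0) (2,1) (3,0) (3,1)] -> total=11
Click 3 (0,0) count=0: revealed 0 new [(none)] -> total=11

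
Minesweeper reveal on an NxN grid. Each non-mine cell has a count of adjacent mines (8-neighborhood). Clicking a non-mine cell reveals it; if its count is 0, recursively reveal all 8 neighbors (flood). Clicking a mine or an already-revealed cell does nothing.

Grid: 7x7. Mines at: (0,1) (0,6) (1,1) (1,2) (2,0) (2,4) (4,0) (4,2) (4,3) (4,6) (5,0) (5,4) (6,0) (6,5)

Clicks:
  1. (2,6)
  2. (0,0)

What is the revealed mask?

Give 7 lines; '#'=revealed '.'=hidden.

Answer: #......
.....##
.....##
.....##
.......
.......
.......

Derivation:
Click 1 (2,6) count=0: revealed 6 new [(1,5) (1,6) (2,5) (2,6) (3,5) (3,6)] -> total=6
Click 2 (0,0) count=2: revealed 1 new [(0,0)] -> total=7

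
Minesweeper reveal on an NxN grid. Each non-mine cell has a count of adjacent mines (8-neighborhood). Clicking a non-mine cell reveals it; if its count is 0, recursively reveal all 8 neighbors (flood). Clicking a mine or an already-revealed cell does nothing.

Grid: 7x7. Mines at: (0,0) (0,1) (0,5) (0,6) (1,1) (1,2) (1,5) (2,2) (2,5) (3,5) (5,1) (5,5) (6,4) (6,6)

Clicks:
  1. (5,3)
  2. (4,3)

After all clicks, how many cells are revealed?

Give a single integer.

Answer: 9

Derivation:
Click 1 (5,3) count=1: revealed 1 new [(5,3)] -> total=1
Click 2 (4,3) count=0: revealed 8 new [(3,2) (3,3) (3,4) (4,2) (4,3) (4,4) (5,2) (5,4)] -> total=9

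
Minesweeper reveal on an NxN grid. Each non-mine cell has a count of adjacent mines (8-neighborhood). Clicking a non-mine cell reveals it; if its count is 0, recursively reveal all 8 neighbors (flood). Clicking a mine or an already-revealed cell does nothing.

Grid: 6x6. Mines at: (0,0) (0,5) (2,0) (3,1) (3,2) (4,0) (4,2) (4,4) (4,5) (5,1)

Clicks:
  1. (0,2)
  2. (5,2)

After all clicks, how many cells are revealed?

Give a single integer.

Answer: 18

Derivation:
Click 1 (0,2) count=0: revealed 17 new [(0,1) (0,2) (0,3) (0,4) (1,1) (1,2) (1,3) (1,4) (1,5) (2,1) (2,2) (2,3) (2,4) (2,5) (3,3) (3,4) (3,5)] -> total=17
Click 2 (5,2) count=2: revealed 1 new [(5,2)] -> total=18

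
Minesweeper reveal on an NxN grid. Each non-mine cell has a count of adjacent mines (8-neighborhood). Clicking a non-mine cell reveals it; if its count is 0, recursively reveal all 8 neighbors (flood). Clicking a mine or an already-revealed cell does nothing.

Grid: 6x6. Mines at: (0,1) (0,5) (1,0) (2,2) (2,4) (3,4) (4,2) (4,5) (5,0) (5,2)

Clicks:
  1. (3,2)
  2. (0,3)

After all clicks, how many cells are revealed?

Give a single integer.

Answer: 7

Derivation:
Click 1 (3,2) count=2: revealed 1 new [(3,2)] -> total=1
Click 2 (0,3) count=0: revealed 6 new [(0,2) (0,3) (0,4) (1,2) (1,3) (1,4)] -> total=7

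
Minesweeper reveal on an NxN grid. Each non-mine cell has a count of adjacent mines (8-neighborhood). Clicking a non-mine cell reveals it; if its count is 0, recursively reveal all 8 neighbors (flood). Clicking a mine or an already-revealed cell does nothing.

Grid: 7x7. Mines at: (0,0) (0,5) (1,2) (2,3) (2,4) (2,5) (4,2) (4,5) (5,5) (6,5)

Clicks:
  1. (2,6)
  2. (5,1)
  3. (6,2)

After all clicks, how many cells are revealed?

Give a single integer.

Answer: 19

Derivation:
Click 1 (2,6) count=1: revealed 1 new [(2,6)] -> total=1
Click 2 (5,1) count=1: revealed 1 new [(5,1)] -> total=2
Click 3 (6,2) count=0: revealed 17 new [(1,0) (1,1) (2,0) (2,1) (3,0) (3,1) (4,0) (4,1) (5,0) (5,2) (5,3) (5,4) (6,0) (6,1) (6,2) (6,3) (6,4)] -> total=19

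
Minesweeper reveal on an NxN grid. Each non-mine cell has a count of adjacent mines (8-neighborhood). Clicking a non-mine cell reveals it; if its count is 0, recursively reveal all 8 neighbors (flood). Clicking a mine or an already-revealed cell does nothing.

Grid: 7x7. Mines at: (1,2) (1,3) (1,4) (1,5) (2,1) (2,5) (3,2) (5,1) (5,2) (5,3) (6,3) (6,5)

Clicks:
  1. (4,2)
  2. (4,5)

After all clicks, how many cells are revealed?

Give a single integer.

Answer: 10

Derivation:
Click 1 (4,2) count=4: revealed 1 new [(4,2)] -> total=1
Click 2 (4,5) count=0: revealed 9 new [(3,4) (3,5) (3,6) (4,4) (4,5) (4,6) (5,4) (5,5) (5,6)] -> total=10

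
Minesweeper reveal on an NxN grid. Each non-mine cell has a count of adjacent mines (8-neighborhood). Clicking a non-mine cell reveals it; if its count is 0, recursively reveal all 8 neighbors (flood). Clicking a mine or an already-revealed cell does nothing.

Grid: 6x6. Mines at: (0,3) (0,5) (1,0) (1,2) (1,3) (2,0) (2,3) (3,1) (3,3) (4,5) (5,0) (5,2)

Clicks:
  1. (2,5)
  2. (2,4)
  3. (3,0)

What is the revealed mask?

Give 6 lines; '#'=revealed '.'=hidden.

Click 1 (2,5) count=0: revealed 6 new [(1,4) (1,5) (2,4) (2,5) (3,4) (3,5)] -> total=6
Click 2 (2,4) count=3: revealed 0 new [(none)] -> total=6
Click 3 (3,0) count=2: revealed 1 new [(3,0)] -> total=7

Answer: ......
....##
....##
#...##
......
......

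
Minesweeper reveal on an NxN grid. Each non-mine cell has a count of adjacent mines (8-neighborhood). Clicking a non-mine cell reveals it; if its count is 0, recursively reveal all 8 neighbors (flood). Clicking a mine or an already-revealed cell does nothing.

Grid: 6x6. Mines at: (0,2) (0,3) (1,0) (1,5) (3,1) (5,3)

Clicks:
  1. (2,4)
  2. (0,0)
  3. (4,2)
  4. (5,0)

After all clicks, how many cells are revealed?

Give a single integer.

Click 1 (2,4) count=1: revealed 1 new [(2,4)] -> total=1
Click 2 (0,0) count=1: revealed 1 new [(0,0)] -> total=2
Click 3 (4,2) count=2: revealed 1 new [(4,2)] -> total=3
Click 4 (5,0) count=0: revealed 5 new [(4,0) (4,1) (5,0) (5,1) (5,2)] -> total=8

Answer: 8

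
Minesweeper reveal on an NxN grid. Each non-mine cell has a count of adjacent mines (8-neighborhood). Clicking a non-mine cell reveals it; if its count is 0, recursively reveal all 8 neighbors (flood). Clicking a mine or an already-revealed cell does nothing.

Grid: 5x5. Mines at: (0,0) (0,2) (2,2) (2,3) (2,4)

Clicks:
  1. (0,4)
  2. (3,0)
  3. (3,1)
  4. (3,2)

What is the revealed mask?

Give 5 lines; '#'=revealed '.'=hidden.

Click 1 (0,4) count=0: revealed 4 new [(0,3) (0,4) (1,3) (1,4)] -> total=4
Click 2 (3,0) count=0: revealed 14 new [(1,0) (1,1) (2,0) (2,1) (3,0) (3,1) (3,2) (3,3) (3,4) (4,0) (4,1) (4,2) (4,3) (4,4)] -> total=18
Click 3 (3,1) count=1: revealed 0 new [(none)] -> total=18
Click 4 (3,2) count=2: revealed 0 new [(none)] -> total=18

Answer: ...##
##.##
##...
#####
#####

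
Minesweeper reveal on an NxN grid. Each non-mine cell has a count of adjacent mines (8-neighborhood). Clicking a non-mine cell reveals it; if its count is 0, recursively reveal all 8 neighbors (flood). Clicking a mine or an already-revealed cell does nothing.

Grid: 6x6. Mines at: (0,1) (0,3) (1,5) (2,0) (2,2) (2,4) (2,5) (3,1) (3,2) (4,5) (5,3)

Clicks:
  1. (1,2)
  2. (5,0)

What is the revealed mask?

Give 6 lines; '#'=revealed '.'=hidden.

Answer: ......
..#...
......
......
###...
###...

Derivation:
Click 1 (1,2) count=3: revealed 1 new [(1,2)] -> total=1
Click 2 (5,0) count=0: revealed 6 new [(4,0) (4,1) (4,2) (5,0) (5,1) (5,2)] -> total=7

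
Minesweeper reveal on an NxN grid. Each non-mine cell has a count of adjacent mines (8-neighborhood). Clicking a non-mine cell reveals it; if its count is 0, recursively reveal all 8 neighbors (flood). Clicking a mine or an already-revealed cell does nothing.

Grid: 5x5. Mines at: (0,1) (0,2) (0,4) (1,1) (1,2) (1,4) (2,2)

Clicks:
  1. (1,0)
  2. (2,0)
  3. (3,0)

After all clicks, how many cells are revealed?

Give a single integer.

Click 1 (1,0) count=2: revealed 1 new [(1,0)] -> total=1
Click 2 (2,0) count=1: revealed 1 new [(2,0)] -> total=2
Click 3 (3,0) count=0: revealed 13 new [(2,1) (2,3) (2,4) (3,0) (3,1) (3,2) (3,3) (3,4) (4,0) (4,1) (4,2) (4,3) (4,4)] -> total=15

Answer: 15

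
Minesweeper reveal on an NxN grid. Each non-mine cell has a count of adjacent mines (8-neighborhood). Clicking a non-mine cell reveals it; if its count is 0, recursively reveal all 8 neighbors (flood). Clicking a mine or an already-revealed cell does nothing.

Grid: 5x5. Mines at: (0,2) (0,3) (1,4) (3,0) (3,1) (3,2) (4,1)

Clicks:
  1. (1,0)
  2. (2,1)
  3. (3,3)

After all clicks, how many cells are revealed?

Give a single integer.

Click 1 (1,0) count=0: revealed 6 new [(0,0) (0,1) (1,0) (1,1) (2,0) (2,1)] -> total=6
Click 2 (2,1) count=3: revealed 0 new [(none)] -> total=6
Click 3 (3,3) count=1: revealed 1 new [(3,3)] -> total=7

Answer: 7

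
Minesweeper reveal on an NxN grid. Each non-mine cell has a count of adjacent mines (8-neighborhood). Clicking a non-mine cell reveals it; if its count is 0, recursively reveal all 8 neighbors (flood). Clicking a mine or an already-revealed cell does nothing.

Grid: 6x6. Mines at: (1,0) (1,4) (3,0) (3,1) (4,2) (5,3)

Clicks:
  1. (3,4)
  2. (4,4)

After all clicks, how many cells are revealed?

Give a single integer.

Click 1 (3,4) count=0: revealed 11 new [(2,3) (2,4) (2,5) (3,3) (3,4) (3,5) (4,3) (4,4) (4,5) (5,4) (5,5)] -> total=11
Click 2 (4,4) count=1: revealed 0 new [(none)] -> total=11

Answer: 11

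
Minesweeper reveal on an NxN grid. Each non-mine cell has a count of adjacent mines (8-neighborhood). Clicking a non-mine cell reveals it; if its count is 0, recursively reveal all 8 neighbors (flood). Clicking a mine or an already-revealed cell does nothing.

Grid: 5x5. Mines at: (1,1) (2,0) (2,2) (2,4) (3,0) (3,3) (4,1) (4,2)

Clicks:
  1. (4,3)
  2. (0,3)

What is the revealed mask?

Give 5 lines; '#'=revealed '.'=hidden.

Answer: ..###
..###
.....
.....
...#.

Derivation:
Click 1 (4,3) count=2: revealed 1 new [(4,3)] -> total=1
Click 2 (0,3) count=0: revealed 6 new [(0,2) (0,3) (0,4) (1,2) (1,3) (1,4)] -> total=7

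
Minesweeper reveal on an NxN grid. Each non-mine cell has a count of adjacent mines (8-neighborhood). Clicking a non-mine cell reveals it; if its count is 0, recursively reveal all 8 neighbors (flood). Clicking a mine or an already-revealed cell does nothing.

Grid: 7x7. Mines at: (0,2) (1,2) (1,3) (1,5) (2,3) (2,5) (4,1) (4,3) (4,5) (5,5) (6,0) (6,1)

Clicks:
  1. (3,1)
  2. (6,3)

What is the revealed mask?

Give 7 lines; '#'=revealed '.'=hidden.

Answer: .......
.......
.......
.#.....
.......
..###..
..###..

Derivation:
Click 1 (3,1) count=1: revealed 1 new [(3,1)] -> total=1
Click 2 (6,3) count=0: revealed 6 new [(5,2) (5,3) (5,4) (6,2) (6,3) (6,4)] -> total=7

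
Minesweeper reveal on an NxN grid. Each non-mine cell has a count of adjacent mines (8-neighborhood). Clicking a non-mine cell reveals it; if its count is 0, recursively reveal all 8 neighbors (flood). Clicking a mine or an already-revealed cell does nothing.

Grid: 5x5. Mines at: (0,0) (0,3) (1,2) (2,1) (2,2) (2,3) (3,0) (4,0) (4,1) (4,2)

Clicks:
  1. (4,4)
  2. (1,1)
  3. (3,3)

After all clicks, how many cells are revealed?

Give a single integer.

Click 1 (4,4) count=0: revealed 4 new [(3,3) (3,4) (4,3) (4,4)] -> total=4
Click 2 (1,1) count=4: revealed 1 new [(1,1)] -> total=5
Click 3 (3,3) count=3: revealed 0 new [(none)] -> total=5

Answer: 5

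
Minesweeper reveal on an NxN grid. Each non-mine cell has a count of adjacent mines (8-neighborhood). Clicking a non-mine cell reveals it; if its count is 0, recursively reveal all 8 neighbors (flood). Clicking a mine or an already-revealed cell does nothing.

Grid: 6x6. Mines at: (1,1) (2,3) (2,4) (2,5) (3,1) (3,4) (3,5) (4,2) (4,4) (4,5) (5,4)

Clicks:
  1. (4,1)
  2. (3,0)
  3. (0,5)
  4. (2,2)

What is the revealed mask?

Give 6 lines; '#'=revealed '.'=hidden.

Click 1 (4,1) count=2: revealed 1 new [(4,1)] -> total=1
Click 2 (3,0) count=1: revealed 1 new [(3,0)] -> total=2
Click 3 (0,5) count=0: revealed 8 new [(0,2) (0,3) (0,4) (0,5) (1,2) (1,3) (1,4) (1,5)] -> total=10
Click 4 (2,2) count=3: revealed 1 new [(2,2)] -> total=11

Answer: ..####
..####
..#...
#.....
.#....
......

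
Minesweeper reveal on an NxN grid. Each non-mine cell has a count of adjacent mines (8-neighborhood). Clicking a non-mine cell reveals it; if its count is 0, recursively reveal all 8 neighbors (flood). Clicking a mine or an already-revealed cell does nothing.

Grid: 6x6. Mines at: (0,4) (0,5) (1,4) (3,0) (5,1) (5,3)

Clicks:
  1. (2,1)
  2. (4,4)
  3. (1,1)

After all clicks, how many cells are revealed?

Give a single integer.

Click 1 (2,1) count=1: revealed 1 new [(2,1)] -> total=1
Click 2 (4,4) count=1: revealed 1 new [(4,4)] -> total=2
Click 3 (1,1) count=0: revealed 24 new [(0,0) (0,1) (0,2) (0,3) (1,0) (1,1) (1,2) (1,3) (2,0) (2,2) (2,3) (2,4) (2,5) (3,1) (3,2) (3,3) (3,4) (3,5) (4,1) (4,2) (4,3) (4,5) (5,4) (5,5)] -> total=26

Answer: 26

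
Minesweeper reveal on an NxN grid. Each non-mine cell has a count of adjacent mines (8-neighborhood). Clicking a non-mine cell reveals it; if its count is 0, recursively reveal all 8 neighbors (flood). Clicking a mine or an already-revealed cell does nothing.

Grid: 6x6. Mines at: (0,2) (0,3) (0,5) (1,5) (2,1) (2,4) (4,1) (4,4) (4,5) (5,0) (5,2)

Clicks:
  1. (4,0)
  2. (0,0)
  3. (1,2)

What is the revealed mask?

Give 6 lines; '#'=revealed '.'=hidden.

Click 1 (4,0) count=2: revealed 1 new [(4,0)] -> total=1
Click 2 (0,0) count=0: revealed 4 new [(0,0) (0,1) (1,0) (1,1)] -> total=5
Click 3 (1,2) count=3: revealed 1 new [(1,2)] -> total=6

Answer: ##....
###...
......
......
#.....
......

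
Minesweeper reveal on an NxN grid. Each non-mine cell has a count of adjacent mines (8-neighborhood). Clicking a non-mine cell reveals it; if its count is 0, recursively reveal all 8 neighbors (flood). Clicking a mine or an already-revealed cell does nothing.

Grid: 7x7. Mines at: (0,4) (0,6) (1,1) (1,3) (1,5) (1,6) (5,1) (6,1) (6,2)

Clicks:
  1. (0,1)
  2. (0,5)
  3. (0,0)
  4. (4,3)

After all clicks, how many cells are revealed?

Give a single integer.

Answer: 33

Derivation:
Click 1 (0,1) count=1: revealed 1 new [(0,1)] -> total=1
Click 2 (0,5) count=4: revealed 1 new [(0,5)] -> total=2
Click 3 (0,0) count=1: revealed 1 new [(0,0)] -> total=3
Click 4 (4,3) count=0: revealed 30 new [(2,0) (2,1) (2,2) (2,3) (2,4) (2,5) (2,6) (3,0) (3,1) (3,2) (3,3) (3,4) (3,5) (3,6) (4,0) (4,1) (4,2) (4,3) (4,4) (4,5) (4,6) (5,2) (5,3) (5,4) (5,5) (5,6) (6,3) (6,4) (6,5) (6,6)] -> total=33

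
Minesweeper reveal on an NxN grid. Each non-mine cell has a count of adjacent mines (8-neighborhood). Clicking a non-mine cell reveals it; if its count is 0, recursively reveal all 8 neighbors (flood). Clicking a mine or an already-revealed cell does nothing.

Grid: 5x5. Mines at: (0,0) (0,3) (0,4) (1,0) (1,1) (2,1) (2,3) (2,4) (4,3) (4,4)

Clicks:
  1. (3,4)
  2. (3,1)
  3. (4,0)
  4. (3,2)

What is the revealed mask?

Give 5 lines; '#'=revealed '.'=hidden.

Answer: .....
.....
.....
###.#
###..

Derivation:
Click 1 (3,4) count=4: revealed 1 new [(3,4)] -> total=1
Click 2 (3,1) count=1: revealed 1 new [(3,1)] -> total=2
Click 3 (4,0) count=0: revealed 5 new [(3,0) (3,2) (4,0) (4,1) (4,2)] -> total=7
Click 4 (3,2) count=3: revealed 0 new [(none)] -> total=7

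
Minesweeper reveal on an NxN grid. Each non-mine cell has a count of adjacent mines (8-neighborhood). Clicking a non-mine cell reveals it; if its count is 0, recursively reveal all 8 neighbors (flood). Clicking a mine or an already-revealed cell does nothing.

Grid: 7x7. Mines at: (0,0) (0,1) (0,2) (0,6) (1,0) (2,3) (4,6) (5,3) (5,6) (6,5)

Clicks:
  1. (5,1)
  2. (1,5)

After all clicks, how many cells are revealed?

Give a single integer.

Answer: 16

Derivation:
Click 1 (5,1) count=0: revealed 15 new [(2,0) (2,1) (2,2) (3,0) (3,1) (3,2) (4,0) (4,1) (4,2) (5,0) (5,1) (5,2) (6,0) (6,1) (6,2)] -> total=15
Click 2 (1,5) count=1: revealed 1 new [(1,5)] -> total=16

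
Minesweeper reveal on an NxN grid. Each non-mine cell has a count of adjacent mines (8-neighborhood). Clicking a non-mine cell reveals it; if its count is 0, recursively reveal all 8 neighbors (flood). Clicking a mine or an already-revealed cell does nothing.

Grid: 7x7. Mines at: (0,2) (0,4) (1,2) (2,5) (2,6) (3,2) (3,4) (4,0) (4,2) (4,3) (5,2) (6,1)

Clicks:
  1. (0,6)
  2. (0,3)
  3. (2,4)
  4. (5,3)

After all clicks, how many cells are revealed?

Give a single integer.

Answer: 7

Derivation:
Click 1 (0,6) count=0: revealed 4 new [(0,5) (0,6) (1,5) (1,6)] -> total=4
Click 2 (0,3) count=3: revealed 1 new [(0,3)] -> total=5
Click 3 (2,4) count=2: revealed 1 new [(2,4)] -> total=6
Click 4 (5,3) count=3: revealed 1 new [(5,3)] -> total=7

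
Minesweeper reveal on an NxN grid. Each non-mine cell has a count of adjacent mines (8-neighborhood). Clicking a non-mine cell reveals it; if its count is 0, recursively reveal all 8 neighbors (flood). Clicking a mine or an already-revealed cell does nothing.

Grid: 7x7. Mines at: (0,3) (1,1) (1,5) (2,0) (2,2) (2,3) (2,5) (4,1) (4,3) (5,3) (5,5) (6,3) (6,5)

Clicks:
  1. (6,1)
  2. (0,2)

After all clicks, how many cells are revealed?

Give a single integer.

Answer: 7

Derivation:
Click 1 (6,1) count=0: revealed 6 new [(5,0) (5,1) (5,2) (6,0) (6,1) (6,2)] -> total=6
Click 2 (0,2) count=2: revealed 1 new [(0,2)] -> total=7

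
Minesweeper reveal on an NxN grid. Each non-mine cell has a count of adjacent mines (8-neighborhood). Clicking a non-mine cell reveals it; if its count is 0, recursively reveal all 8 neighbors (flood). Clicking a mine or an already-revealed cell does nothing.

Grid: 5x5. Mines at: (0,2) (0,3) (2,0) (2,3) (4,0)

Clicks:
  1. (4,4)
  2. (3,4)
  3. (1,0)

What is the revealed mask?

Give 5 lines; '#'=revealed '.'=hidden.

Click 1 (4,4) count=0: revealed 8 new [(3,1) (3,2) (3,3) (3,4) (4,1) (4,2) (4,3) (4,4)] -> total=8
Click 2 (3,4) count=1: revealed 0 new [(none)] -> total=8
Click 3 (1,0) count=1: revealed 1 new [(1,0)] -> total=9

Answer: .....
#....
.....
.####
.####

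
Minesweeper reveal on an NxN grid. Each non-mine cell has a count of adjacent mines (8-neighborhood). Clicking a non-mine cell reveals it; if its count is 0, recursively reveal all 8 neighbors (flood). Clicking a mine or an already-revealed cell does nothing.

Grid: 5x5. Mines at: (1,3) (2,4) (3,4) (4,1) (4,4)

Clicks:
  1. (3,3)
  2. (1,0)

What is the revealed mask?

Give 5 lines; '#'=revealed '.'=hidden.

Click 1 (3,3) count=3: revealed 1 new [(3,3)] -> total=1
Click 2 (1,0) count=0: revealed 12 new [(0,0) (0,1) (0,2) (1,0) (1,1) (1,2) (2,0) (2,1) (2,2) (3,0) (3,1) (3,2)] -> total=13

Answer: ###..
###..
###..
####.
.....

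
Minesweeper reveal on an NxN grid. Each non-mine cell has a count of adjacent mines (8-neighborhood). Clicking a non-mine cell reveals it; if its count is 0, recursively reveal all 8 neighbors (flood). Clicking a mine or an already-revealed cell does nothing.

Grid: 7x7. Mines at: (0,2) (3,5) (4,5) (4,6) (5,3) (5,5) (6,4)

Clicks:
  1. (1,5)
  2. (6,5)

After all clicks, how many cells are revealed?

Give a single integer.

Click 1 (1,5) count=0: revealed 36 new [(0,0) (0,1) (0,3) (0,4) (0,5) (0,6) (1,0) (1,1) (1,2) (1,3) (1,4) (1,5) (1,6) (2,0) (2,1) (2,2) (2,3) (2,4) (2,5) (2,6) (3,0) (3,1) (3,2) (3,3) (3,4) (4,0) (4,1) (4,2) (4,3) (4,4) (5,0) (5,1) (5,2) (6,0) (6,1) (6,2)] -> total=36
Click 2 (6,5) count=2: revealed 1 new [(6,5)] -> total=37

Answer: 37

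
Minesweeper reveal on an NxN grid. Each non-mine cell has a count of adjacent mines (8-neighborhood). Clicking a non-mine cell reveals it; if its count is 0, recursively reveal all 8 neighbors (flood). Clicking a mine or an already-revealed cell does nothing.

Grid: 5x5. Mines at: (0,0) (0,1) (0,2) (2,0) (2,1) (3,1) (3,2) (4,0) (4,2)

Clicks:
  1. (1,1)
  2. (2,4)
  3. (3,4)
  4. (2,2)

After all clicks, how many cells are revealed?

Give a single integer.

Click 1 (1,1) count=5: revealed 1 new [(1,1)] -> total=1
Click 2 (2,4) count=0: revealed 10 new [(0,3) (0,4) (1,3) (1,4) (2,3) (2,4) (3,3) (3,4) (4,3) (4,4)] -> total=11
Click 3 (3,4) count=0: revealed 0 new [(none)] -> total=11
Click 4 (2,2) count=3: revealed 1 new [(2,2)] -> total=12

Answer: 12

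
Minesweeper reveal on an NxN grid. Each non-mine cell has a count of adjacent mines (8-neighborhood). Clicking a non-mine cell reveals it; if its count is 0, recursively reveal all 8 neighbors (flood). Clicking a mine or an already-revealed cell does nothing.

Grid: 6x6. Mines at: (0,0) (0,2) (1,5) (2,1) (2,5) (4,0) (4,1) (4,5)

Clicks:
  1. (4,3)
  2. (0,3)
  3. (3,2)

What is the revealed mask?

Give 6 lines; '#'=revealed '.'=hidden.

Click 1 (4,3) count=0: revealed 15 new [(1,2) (1,3) (1,4) (2,2) (2,3) (2,4) (3,2) (3,3) (3,4) (4,2) (4,3) (4,4) (5,2) (5,3) (5,4)] -> total=15
Click 2 (0,3) count=1: revealed 1 new [(0,3)] -> total=16
Click 3 (3,2) count=2: revealed 0 new [(none)] -> total=16

Answer: ...#..
..###.
..###.
..###.
..###.
..###.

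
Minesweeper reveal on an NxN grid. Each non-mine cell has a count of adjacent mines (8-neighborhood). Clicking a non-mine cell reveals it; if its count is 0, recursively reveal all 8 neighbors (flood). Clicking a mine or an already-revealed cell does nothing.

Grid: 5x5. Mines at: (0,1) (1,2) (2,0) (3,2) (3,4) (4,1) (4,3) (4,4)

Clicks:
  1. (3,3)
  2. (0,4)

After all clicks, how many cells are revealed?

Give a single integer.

Click 1 (3,3) count=4: revealed 1 new [(3,3)] -> total=1
Click 2 (0,4) count=0: revealed 6 new [(0,3) (0,4) (1,3) (1,4) (2,3) (2,4)] -> total=7

Answer: 7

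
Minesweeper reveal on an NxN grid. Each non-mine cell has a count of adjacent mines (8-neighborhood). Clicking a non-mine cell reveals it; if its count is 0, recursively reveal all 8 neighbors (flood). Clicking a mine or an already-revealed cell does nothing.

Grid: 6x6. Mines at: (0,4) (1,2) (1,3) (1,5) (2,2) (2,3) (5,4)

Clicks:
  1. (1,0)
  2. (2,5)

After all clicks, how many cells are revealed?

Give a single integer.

Click 1 (1,0) count=0: revealed 18 new [(0,0) (0,1) (1,0) (1,1) (2,0) (2,1) (3,0) (3,1) (3,2) (3,3) (4,0) (4,1) (4,2) (4,3) (5,0) (5,1) (5,2) (5,3)] -> total=18
Click 2 (2,5) count=1: revealed 1 new [(2,5)] -> total=19

Answer: 19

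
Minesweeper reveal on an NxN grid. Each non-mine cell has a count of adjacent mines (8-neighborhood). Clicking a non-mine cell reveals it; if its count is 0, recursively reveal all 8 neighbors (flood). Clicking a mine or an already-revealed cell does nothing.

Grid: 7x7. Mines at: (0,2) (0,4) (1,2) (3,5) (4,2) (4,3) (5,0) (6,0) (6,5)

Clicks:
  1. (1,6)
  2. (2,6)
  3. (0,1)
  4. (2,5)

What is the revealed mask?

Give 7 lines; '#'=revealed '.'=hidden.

Click 1 (1,6) count=0: revealed 6 new [(0,5) (0,6) (1,5) (1,6) (2,5) (2,6)] -> total=6
Click 2 (2,6) count=1: revealed 0 new [(none)] -> total=6
Click 3 (0,1) count=2: revealed 1 new [(0,1)] -> total=7
Click 4 (2,5) count=1: revealed 0 new [(none)] -> total=7

Answer: .#...##
.....##
.....##
.......
.......
.......
.......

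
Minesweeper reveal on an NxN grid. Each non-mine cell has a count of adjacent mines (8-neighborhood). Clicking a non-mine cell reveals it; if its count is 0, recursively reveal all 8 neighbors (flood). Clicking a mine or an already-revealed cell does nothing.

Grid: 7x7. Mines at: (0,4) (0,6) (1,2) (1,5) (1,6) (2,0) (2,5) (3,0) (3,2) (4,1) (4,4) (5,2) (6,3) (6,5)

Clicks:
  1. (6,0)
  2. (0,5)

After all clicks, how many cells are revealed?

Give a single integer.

Answer: 5

Derivation:
Click 1 (6,0) count=0: revealed 4 new [(5,0) (5,1) (6,0) (6,1)] -> total=4
Click 2 (0,5) count=4: revealed 1 new [(0,5)] -> total=5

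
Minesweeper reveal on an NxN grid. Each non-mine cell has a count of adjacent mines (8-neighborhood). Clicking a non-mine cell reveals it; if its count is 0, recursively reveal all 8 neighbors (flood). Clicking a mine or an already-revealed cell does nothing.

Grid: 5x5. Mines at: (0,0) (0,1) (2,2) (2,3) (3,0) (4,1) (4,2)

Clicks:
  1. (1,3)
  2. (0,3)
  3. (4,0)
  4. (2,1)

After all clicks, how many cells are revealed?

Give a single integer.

Answer: 8

Derivation:
Click 1 (1,3) count=2: revealed 1 new [(1,3)] -> total=1
Click 2 (0,3) count=0: revealed 5 new [(0,2) (0,3) (0,4) (1,2) (1,4)] -> total=6
Click 3 (4,0) count=2: revealed 1 new [(4,0)] -> total=7
Click 4 (2,1) count=2: revealed 1 new [(2,1)] -> total=8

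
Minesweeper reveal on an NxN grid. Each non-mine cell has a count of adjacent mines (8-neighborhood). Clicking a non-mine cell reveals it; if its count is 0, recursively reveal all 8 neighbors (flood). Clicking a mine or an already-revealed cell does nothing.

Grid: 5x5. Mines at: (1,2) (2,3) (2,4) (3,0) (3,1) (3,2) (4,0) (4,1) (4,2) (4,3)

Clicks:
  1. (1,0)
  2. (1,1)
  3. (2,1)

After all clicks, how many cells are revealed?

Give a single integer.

Answer: 6

Derivation:
Click 1 (1,0) count=0: revealed 6 new [(0,0) (0,1) (1,0) (1,1) (2,0) (2,1)] -> total=6
Click 2 (1,1) count=1: revealed 0 new [(none)] -> total=6
Click 3 (2,1) count=4: revealed 0 new [(none)] -> total=6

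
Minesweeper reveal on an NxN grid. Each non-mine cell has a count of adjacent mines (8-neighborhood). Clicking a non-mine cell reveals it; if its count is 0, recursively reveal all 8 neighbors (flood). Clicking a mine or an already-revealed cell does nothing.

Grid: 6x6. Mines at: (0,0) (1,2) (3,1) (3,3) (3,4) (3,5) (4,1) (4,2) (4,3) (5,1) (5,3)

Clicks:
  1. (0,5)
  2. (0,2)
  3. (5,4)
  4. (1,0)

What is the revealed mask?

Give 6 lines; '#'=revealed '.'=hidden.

Answer: ..####
#..###
...###
......
......
....#.

Derivation:
Click 1 (0,5) count=0: revealed 9 new [(0,3) (0,4) (0,5) (1,3) (1,4) (1,5) (2,3) (2,4) (2,5)] -> total=9
Click 2 (0,2) count=1: revealed 1 new [(0,2)] -> total=10
Click 3 (5,4) count=2: revealed 1 new [(5,4)] -> total=11
Click 4 (1,0) count=1: revealed 1 new [(1,0)] -> total=12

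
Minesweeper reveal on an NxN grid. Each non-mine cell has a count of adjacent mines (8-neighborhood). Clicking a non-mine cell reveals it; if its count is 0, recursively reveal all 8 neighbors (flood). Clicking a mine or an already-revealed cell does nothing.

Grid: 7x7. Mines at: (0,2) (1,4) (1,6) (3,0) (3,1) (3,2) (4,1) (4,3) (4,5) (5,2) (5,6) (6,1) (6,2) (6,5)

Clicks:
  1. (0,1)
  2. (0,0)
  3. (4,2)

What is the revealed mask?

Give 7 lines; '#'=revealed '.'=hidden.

Answer: ##.....
##.....
##.....
.......
..#....
.......
.......

Derivation:
Click 1 (0,1) count=1: revealed 1 new [(0,1)] -> total=1
Click 2 (0,0) count=0: revealed 5 new [(0,0) (1,0) (1,1) (2,0) (2,1)] -> total=6
Click 3 (4,2) count=5: revealed 1 new [(4,2)] -> total=7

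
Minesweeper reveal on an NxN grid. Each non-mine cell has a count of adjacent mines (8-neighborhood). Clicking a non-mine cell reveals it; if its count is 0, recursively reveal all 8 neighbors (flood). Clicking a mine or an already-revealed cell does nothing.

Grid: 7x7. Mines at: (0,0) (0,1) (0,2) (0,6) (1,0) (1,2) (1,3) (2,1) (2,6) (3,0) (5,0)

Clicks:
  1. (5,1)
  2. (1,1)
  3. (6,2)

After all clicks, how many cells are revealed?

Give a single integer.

Click 1 (5,1) count=1: revealed 1 new [(5,1)] -> total=1
Click 2 (1,1) count=6: revealed 1 new [(1,1)] -> total=2
Click 3 (6,2) count=0: revealed 27 new [(2,2) (2,3) (2,4) (2,5) (3,1) (3,2) (3,3) (3,4) (3,5) (3,6) (4,1) (4,2) (4,3) (4,4) (4,5) (4,6) (5,2) (5,3) (5,4) (5,5) (5,6) (6,1) (6,2) (6,3) (6,4) (6,5) (6,6)] -> total=29

Answer: 29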